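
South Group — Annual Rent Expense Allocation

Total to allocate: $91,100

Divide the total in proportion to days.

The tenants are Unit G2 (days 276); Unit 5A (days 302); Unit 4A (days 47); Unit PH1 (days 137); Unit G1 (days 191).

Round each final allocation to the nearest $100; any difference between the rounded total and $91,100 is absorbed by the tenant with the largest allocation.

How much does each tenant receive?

Unit G2: $26,400 | Unit 5A: $28,800 | Unit 4A: $4,500 | Unit PH1: $13,100 | Unit G1: $18,300

Combined days = 953.
Raw shares: Unit G2 276/953 × $91,100 = 26,383.63; Unit 5A 302/953 × $91,100 = 28,869.05; Unit 4A 47/953 × $91,100 = 4,492.86; Unit PH1 137/953 × $91,100 = 13,096.22; Unit G1 191/953 × $91,100 = 18,258.24.
At nearest $100: Unit G2 $26,400; Unit 5A $28,900; Unit 4A $4,500; Unit PH1 $13,100; Unit G1 $18,300. Sum = $91,200.
Difference $91,100 − $91,200 = −$100 applied to largest allocation (Unit 5A): Unit 5A becomes $28,800.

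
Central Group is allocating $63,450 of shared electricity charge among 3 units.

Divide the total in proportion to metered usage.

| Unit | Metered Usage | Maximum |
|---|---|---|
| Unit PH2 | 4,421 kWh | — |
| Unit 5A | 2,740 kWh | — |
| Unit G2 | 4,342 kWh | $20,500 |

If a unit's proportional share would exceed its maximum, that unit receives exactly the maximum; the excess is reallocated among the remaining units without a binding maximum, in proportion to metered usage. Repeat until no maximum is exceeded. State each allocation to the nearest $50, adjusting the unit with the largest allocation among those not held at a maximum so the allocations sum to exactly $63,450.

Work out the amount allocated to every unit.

Combined metered usage = 11,503.
Unconstrained shares: Unit PH2 24,386.03; Unit 5A 15,113.71; Unit G2 23,950.27.
Capped: Unit G2 ($20,500); remaining pool $42,950 reallocated over remaining metered usage 7,161.
Shares after redistribution: Unit PH2 26,516.12 → $26,500; Unit 5A 16,433.88 → $16,450.

Unit PH2: $26,500; Unit 5A: $16,450; Unit G2: $20,500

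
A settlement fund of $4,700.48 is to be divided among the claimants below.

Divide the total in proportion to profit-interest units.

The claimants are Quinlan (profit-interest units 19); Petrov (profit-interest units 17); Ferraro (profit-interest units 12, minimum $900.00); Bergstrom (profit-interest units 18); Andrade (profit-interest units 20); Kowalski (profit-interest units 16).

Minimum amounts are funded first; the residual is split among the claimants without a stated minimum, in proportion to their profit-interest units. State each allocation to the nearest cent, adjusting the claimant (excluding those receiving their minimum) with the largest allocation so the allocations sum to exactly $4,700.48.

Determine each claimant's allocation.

Guaranteed amounts: Ferraro $900.00. Residual $3,800.48.
Residual split over remaining profit-interest units 90: Quinlan 802.3236 → $802.32; Petrov 717.8684 → $717.87; Bergstrom 760.0960 → $760.10; Andrade 844.5511 → $844.55; Kowalski 675.6409 → $675.64.

Quinlan: $802.32 · Petrov: $717.87 · Ferraro: $900.00 · Bergstrom: $760.10 · Andrade: $844.55 · Kowalski: $675.64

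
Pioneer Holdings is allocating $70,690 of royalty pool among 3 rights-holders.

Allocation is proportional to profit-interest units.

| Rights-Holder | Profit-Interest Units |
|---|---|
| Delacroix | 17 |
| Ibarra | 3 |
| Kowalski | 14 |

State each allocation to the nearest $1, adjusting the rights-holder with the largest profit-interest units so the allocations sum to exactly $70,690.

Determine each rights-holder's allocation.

Delacroix: $35,345 | Ibarra: $6,237 | Kowalski: $29,108

Total profit-interest units = 17 + 3 + 14 = 34.
Proportional shares: Delacroix 35,345.00; Ibarra 6,237.35; Kowalski 29,107.65.
After rounding ($1): Delacroix $35,345; Ibarra $6,237; Kowalski $29,108. Sum = $70,690.
Sum already equals the total — no adjustment.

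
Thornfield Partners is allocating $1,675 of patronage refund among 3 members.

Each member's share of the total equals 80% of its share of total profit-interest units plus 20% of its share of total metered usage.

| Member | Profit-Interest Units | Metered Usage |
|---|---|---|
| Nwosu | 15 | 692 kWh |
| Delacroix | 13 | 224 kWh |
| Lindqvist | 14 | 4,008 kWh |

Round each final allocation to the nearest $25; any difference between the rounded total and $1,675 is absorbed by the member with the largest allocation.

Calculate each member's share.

Profit-interest units total 42; metered usage total 4,924.
Combined weights (80% profit-interest units + 20% metered usage): Nwosu 0.3138; Delacroix 0.2567; Lindqvist 0.4295.
Unrounded shares: Nwosu 525.65; Delacroix 430.00; Lindqvist 719.35.
At nearest $25: Nwosu $525; Delacroix $425; Lindqvist $725. Sum = $1,675.
Sum already equals the total — no adjustment.

Nwosu: $525 · Delacroix: $425 · Lindqvist: $725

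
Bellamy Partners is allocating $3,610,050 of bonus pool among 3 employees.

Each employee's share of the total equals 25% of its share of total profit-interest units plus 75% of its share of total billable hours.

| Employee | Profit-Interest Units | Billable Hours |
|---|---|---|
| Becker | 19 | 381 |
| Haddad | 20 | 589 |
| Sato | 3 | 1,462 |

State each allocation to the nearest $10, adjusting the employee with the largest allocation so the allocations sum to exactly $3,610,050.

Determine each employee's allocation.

Becker: $832,450 | Haddad: $1,085,500 | Sato: $1,692,100

Totals — profit-interest units 42, billable hours 2,432.
Blended shares (25% profit-interest units + 75% billable hours): Becker 0.2306; Haddad 0.3007; Sato 0.4687.
Raw shares: Becker 832,445.50; Haddad 1,085,499.60; Sato 1,692,104.91.
At nearest $10: Becker $832,450; Haddad $1,085,500; Sato $1,692,100. Sum = $3,610,050.
Rounded total matches; no reconciliation needed.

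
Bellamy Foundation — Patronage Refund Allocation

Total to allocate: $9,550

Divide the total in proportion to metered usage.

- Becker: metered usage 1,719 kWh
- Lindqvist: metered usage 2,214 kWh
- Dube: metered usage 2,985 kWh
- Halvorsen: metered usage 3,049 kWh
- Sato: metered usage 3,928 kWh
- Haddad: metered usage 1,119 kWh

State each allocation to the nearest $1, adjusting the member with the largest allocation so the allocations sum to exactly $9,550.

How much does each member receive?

Becker: $1,093 | Lindqvist: $1,408 | Dube: $1,899 | Halvorsen: $1,939 | Sato: $2,499 | Haddad: $712

Metered usage total: 15,014.
Raw shares: Becker 1,719/15,014 × $9,550 = 1,093.41; Lindqvist 2,214/15,014 × $9,550 = 1,408.27; Dube 2,985/15,014 × $9,550 = 1,898.68; Halvorsen 3,049/15,014 × $9,550 = 1,939.39; Sato 3,928/15,014 × $9,550 = 2,498.49; Haddad 1,119/15,014 × $9,550 = 711.77.
At nearest $1: Becker $1,093; Lindqvist $1,408; Dube $1,899; Halvorsen $1,939; Sato $2,498; Haddad $712. Sum = $9,549.
Difference $9,550 − $9,549 = +$1 applied to largest allocation (Sato): Sato becomes $2,499.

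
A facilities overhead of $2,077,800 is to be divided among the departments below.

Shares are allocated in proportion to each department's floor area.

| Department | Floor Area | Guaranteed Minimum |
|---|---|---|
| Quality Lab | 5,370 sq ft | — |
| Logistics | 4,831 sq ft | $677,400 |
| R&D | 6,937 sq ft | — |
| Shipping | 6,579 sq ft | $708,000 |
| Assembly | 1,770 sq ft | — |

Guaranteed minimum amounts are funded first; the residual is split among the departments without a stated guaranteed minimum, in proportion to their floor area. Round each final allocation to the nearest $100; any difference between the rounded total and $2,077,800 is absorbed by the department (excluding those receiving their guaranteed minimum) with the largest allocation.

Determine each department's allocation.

Minimums first: Logistics $677,400; Shipping $708,000. Remaining pool $692,400.
Remaining pool split over remaining floor area 14,077: Quality Lab 264,132.13 → $264,100; R&D 341,207.56 → $341,200; Assembly 87,060.31 → $87,100.

Quality Lab: $264,100 | Logistics: $677,400 | R&D: $341,200 | Shipping: $708,000 | Assembly: $87,100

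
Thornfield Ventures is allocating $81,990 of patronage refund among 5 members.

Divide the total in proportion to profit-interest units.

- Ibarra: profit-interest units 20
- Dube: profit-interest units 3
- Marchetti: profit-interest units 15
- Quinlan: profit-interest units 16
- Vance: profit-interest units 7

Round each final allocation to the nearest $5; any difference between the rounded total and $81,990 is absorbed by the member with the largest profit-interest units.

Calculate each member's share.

Profit-interest units total: 20 + 3 + 15 + 16 + 7 = 61.
Pro-rata amounts: Ibarra 26,881.97; Dube 4,032.30; Marchetti 20,161.48; Quinlan 21,505.57; Vance 9,408.69.
Rounded to nearest $5: Ibarra $26,880; Dube $4,030; Marchetti $20,160; Quinlan $21,505; Vance $9,410. Sum = $81,985.
Difference $81,990 − $81,985 = +$5 applied to largest profit-interest units (Ibarra): Ibarra becomes $26,885.

Ibarra: $26,885 | Dube: $4,030 | Marchetti: $20,160 | Quinlan: $21,505 | Vance: $9,410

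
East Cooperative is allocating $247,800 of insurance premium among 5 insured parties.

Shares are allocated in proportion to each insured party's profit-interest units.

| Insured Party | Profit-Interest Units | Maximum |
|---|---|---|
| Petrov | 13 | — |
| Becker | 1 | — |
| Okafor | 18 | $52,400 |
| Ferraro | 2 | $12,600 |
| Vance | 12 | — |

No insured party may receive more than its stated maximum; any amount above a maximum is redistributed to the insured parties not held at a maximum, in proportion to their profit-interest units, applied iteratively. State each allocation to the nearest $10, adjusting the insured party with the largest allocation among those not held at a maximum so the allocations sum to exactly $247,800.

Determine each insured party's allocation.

Total profit-interest units = 46.
Pro-rata shares before constraints: Petrov 70,030.43; Becker 5,386.96; Okafor 96,965.22; Ferraro 10,773.91; Vance 64,643.48.
Cap binds for Okafor ($52,400); balance $195,400 reallocated over remaining profit-interest units 28.
Cap binds for Ferraro ($12,600); balance $182,800 reallocated over remaining profit-interest units 26.
Redistributed shares: Petrov 91,400.00 → $91,400; Becker 7,030.77 → $7,030; Vance 84,369.23 → $84,370.

Petrov: $91,400; Becker: $7,030; Okafor: $52,400; Ferraro: $12,600; Vance: $84,370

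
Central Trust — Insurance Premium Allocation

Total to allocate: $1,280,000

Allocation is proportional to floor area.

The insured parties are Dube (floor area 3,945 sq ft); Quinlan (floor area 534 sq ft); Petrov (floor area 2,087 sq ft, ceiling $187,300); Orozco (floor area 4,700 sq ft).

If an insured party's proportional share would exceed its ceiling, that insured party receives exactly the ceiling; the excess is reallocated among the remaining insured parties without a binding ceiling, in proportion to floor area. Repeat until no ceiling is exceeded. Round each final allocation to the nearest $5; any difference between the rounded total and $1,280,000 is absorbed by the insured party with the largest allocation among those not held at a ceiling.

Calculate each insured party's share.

Dube: $469,625 · Quinlan: $63,570 · Petrov: $187,300 · Orozco: $559,505

Total floor area = 11,266.
Unconstrained shares: Dube 448,215.87; Quinlan 60,671.05; Petrov 237,116.99; Orozco 533,996.09.
Cap binds for Petrov ($187,300); residual $1,092,700 reallocated over remaining floor area 9,179.
Redistributed shares: Dube 469,626.48 → $469,625; Quinlan 63,569.21 → $63,570; Orozco 559,504.30 → $559,505.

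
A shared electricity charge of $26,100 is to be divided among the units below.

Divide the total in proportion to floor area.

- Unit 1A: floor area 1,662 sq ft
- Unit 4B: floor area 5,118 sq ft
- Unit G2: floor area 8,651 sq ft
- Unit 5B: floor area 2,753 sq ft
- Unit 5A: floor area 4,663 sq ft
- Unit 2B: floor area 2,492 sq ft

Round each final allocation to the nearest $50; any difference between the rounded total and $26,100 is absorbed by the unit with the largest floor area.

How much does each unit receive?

Unit 1A: $1,700 · Unit 4B: $5,250 · Unit G2: $8,950 · Unit 5B: $2,850 · Unit 5A: $4,800 · Unit 2B: $2,550

Floor area total: 1,662 + 5,118 + 8,651 + 2,753 + 4,663 + 2,492 = 25,339.
Proportional shares: Unit 1A 1,711.91; Unit 4B 5,271.71; Unit G2 8,910.81; Unit 5B 2,835.68; Unit 5A 4,803.04; Unit 2B 2,566.84.
At nearest $50: Unit 1A $1,700; Unit 4B $5,250; Unit G2 $8,900; Unit 5B $2,850; Unit 5A $4,800; Unit 2B $2,550. Sum = $26,050.
Difference $26,100 − $26,050 = +$50 applied to largest floor area (Unit G2): Unit G2 becomes $8,950.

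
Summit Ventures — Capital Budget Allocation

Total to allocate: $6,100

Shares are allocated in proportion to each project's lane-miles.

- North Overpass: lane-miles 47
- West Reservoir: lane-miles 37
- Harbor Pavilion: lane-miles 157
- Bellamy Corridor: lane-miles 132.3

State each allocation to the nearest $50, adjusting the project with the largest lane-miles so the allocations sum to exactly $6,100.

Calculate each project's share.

Combined lane-miles = 373.3.
Unrounded shares: North Overpass 47/373.3 × $6,100 = 768.02; West Reservoir 37/373.3 × $6,100 = 604.61; Harbor Pavilion 157/373.3 × $6,100 = 2,565.50; Bellamy Corridor 132.3/373.3 × $6,100 = 2,161.88.
At nearest $50: North Overpass $750; West Reservoir $600; Harbor Pavilion $2,550; Bellamy Corridor $2,150. Sum = $6,050.
Difference $6,100 − $6,050 = +$50 applied to largest lane-miles (Harbor Pavilion): Harbor Pavilion becomes $2,600.

North Overpass: $750; West Reservoir: $600; Harbor Pavilion: $2,600; Bellamy Corridor: $2,150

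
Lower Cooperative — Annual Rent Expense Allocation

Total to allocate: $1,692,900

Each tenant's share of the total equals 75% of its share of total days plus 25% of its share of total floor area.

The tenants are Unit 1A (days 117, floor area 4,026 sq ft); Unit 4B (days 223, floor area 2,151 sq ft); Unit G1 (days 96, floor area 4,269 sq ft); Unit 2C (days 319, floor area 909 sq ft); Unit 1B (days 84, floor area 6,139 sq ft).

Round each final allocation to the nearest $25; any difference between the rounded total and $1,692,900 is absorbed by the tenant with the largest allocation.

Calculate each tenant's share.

Days total 839; floor area total 17,494.
Combined weights (75% days + 25% floor area): Unit 1A 0.1621; Unit 4B 0.2301; Unit G1 0.1468; Unit 2C 0.2982; Unit 1B 0.1628.
Unrounded shares: Unit 1A 274,457.70; Unit 4B 389,508.47; Unit G1 248,556.79; Unit 2C 504,739.95; Unit 1B 275,637.08.
At nearest $25: Unit 1A $274,450; Unit 4B $389,500; Unit G1 $248,550; Unit 2C $504,750; Unit 1B $275,625. Sum = $1,692,875.
Difference $1,692,900 − $1,692,875 = +$25 applied to largest allocation (Unit 2C): Unit 2C becomes $504,775.

Unit 1A: $274,450 | Unit 4B: $389,500 | Unit G1: $248,550 | Unit 2C: $504,775 | Unit 1B: $275,625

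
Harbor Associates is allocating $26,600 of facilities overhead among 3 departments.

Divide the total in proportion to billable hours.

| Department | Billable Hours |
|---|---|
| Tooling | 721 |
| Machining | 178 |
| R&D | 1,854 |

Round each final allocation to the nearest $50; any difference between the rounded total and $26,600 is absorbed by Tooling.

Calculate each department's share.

Sum of billable hours: 2,753.
Pro-rata amounts: Tooling 721/2,753 × $26,600 = 6,966.44; Machining 178/2,753 × $26,600 = 1,719.87; R&D 1,854/2,753 × $26,600 = 17,913.69.
Rounded to nearest $50: Tooling $6,950; Machining $1,700; R&D $17,900. Sum = $26,550.
Difference $26,600 − $26,550 = +$50 applied to Tooling: Tooling becomes $7,000.

Tooling: $7,000; Machining: $1,700; R&D: $17,900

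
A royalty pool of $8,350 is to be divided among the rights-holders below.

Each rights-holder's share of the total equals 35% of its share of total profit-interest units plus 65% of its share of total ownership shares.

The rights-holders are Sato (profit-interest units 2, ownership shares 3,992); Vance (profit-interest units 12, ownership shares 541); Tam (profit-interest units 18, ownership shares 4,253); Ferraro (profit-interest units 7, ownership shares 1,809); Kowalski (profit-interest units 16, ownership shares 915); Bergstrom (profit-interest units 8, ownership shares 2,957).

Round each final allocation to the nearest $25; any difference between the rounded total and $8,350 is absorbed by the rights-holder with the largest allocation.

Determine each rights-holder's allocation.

Profit-interest units total 63; ownership shares total 14,467.
Blended shares (35% profit-interest units + 65% ownership shares): Sato 0.1905; Vance 0.0910; Tam 0.2911; Ferraro 0.1202; Kowalski 0.1300; Bergstrom 0.1773.
Proportional shares: Sato 1,590.43; Vance 759.63; Tam 2,430.57; Ferraro 1,003.39; Kowalski 1,085.50; Bergstrom 1,480.47.
At nearest $25: Sato $1,600; Vance $750; Tam $2,425; Ferraro $1,000; Kowalski $1,075; Bergstrom $1,475. Sum = $8,325.
Difference $8,350 − $8,325 = +$25 applied to largest allocation (Tam): Tam becomes $2,450.

Sato: $1,600 · Vance: $750 · Tam: $2,450 · Ferraro: $1,000 · Kowalski: $1,075 · Bergstrom: $1,475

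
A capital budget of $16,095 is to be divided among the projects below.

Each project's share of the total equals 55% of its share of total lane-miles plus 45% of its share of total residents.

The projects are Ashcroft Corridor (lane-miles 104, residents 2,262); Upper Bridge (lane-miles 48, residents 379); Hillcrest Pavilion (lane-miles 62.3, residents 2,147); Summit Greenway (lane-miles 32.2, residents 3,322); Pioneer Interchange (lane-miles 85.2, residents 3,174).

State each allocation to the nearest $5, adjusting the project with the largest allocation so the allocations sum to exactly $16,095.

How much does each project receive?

Totals — lane-miles 331.7, residents 11,284.
Combined weights (55% lane-miles + 45% residents): Ashcroft Corridor 0.2627; Upper Bridge 0.0947; Hillcrest Pavilion 0.1889; Summit Greenway 0.1859; Pioneer Interchange 0.2678.
Unrounded shares: Ashcroft Corridor 4,227.39; Upper Bridge 1,524.27; Hillcrest Pavilion 3,040.71; Summit Greenway 2,991.60; Pioneer Interchange 4,311.04.
After rounding ($5): Ashcroft Corridor $4,225; Upper Bridge $1,525; Hillcrest Pavilion $3,040; Summit Greenway $2,990; Pioneer Interchange $4,310. Sum = $16,090.
Difference $16,095 − $16,090 = +$5 applied to largest allocation (Pioneer Interchange): Pioneer Interchange becomes $4,315.

Ashcroft Corridor: $4,225 | Upper Bridge: $1,525 | Hillcrest Pavilion: $3,040 | Summit Greenway: $2,990 | Pioneer Interchange: $4,315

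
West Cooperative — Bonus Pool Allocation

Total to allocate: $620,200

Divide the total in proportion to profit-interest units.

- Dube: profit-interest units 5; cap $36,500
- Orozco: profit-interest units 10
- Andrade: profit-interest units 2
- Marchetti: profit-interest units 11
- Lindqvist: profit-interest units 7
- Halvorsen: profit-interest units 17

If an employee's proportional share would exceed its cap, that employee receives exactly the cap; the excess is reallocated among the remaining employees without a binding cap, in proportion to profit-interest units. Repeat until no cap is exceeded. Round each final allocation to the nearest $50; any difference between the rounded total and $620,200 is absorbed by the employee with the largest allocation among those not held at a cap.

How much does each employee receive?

Dube: $36,500 · Orozco: $124,200 · Andrade: $24,850 · Marchetti: $136,600 · Lindqvist: $86,950 · Halvorsen: $211,100

Profit-interest units total: 52.
Unconstrained shares: Dube 59,634.62; Orozco 119,269.23; Andrade 23,853.85; Marchetti 131,196.15; Lindqvist 83,488.46; Halvorsen 202,757.69.
Capped: Dube ($36,500); remaining pool $583,700 reallocated over remaining profit-interest units 47.
Remaining shares: Orozco 124,191.49 → $124,200; Andrade 24,838.30 → $24,850; Marchetti 136,610.64 → $136,600; Lindqvist 86,934.04 → $86,950; Halvorsen 211,125.53 → $211,150.
Rounding difference −$50 applied to Halvorsen → $211,100.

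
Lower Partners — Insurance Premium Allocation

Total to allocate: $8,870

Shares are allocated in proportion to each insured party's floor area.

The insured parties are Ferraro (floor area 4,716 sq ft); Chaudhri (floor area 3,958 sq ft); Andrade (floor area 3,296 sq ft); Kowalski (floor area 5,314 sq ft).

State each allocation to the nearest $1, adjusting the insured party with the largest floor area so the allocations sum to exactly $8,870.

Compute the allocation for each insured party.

Ferraro: $2,420 · Chaudhri: $2,031 · Andrade: $1,691 · Kowalski: $2,728

Combined floor area = 4,716 + 3,958 + 3,296 + 5,314 = 17,284.
Pro-rata amounts: Ferraro 2,420.21; Chaudhri 2,031.21; Andrade 1,691.48; Kowalski 2,727.10.
After rounding ($1): Ferraro $2,420; Chaudhri $2,031; Andrade $1,691; Kowalski $2,727. Sum = $8,869.
Difference $8,870 − $8,869 = +$1 applied to largest floor area (Kowalski): Kowalski becomes $2,728.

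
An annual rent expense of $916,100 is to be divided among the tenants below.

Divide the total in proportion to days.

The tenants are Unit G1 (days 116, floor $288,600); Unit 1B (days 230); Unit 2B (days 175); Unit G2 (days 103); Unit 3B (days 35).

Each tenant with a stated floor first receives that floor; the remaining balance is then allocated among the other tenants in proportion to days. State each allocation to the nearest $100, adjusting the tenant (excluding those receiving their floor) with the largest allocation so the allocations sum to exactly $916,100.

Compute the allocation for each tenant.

Unit G1: $288,600 | Unit 1B: $265,900 | Unit 2B: $202,200 | Unit G2: $119,000 | Unit 3B: $40,400

Minimums first: Unit G1 $288,600. Remaining pool $627,500.
Remaining pool split over remaining days 543: Unit 1B 265,791.90 → $265,800; Unit 2B 202,232.97 → $202,200; Unit G2 119,028.55 → $119,000; Unit 3B 40,446.59 → $40,400.
Rounding difference +$100 applied to Unit 1B → $265,900.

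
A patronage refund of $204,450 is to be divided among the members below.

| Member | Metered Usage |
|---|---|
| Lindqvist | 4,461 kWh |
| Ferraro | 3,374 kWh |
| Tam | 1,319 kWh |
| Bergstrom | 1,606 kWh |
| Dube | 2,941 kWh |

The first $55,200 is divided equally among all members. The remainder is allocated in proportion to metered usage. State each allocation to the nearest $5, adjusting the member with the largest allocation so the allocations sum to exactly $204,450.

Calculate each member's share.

Equal tier: $55,200 ÷ 5 = $11,040 apiece.
Remainder $149,250 by metered usage (total 13,701): Lindqvist 48,595.30 → $48,595; Ferraro 36,754.22 → $36,755; Tam 14,368.35 → $14,370; Bergstrom 17,494.74 → $17,495; Dube 32,037.39 → $32,035.
Totals: Lindqvist $11,040 + $48,595 = $59,635; Ferraro $11,040 + $36,755 = $47,795; Tam $11,040 + $14,370 = $25,410; Bergstrom $11,040 + $17,495 = $28,535; Dube $11,040 + $32,035 = $43,075.

Lindqvist: $59,635 | Ferraro: $47,795 | Tam: $25,410 | Bergstrom: $28,535 | Dube: $43,075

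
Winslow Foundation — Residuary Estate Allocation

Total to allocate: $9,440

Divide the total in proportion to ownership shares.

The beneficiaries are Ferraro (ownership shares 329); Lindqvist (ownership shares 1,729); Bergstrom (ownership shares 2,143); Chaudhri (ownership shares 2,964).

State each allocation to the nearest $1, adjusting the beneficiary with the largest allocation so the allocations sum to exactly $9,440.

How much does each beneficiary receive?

Ferraro: $433; Lindqvist: $2,278; Bergstrom: $2,823; Chaudhri: $3,906

Ownership shares total: 7,165.
Pro-rata amounts: Ferraro 329/7,165 × $9,440 = 433.46; Lindqvist 1,729/7,165 × $9,440 = 2,277.98; Bergstrom 2,143/7,165 × $9,440 = 2,823.44; Chaudhri 2,964/7,165 × $9,440 = 3,905.12.
After rounding ($1): Ferraro $433; Lindqvist $2,278; Bergstrom $2,823; Chaudhri $3,905. Sum = $9,439.
Difference $9,440 − $9,439 = +$1 applied to largest allocation (Chaudhri): Chaudhri becomes $3,906.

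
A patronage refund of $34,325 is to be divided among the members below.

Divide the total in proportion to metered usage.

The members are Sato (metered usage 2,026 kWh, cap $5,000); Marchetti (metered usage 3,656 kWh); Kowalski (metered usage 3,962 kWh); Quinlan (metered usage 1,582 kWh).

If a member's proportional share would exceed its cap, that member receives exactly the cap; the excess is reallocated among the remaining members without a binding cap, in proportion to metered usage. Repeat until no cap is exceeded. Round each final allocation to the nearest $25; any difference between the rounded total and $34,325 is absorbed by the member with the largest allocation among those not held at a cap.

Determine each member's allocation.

Sato: $5,000; Marchetti: $11,650; Kowalski: $12,625; Quinlan: $5,050

Metered usage total: 11,226.
Unconstrained shares: Sato 6,194.77; Marchetti 11,178.71; Kowalski 12,114.35; Quinlan 4,837.18.
Capped: Sato ($5,000); balance $29,325 reallocated over remaining metered usage 9,200.
Redistributed shares: Marchetti 11,653.50 → $11,650; Kowalski 12,628.88 → $12,625; Quinlan 5,042.62 → $5,050.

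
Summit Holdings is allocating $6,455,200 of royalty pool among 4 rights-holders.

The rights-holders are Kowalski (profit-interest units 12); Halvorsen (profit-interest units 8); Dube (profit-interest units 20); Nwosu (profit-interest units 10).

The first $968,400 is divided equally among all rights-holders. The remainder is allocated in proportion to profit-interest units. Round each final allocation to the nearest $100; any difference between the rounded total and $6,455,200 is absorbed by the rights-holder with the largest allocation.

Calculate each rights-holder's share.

Equal tier: $968,400 ÷ 4 = $242,100 apiece.
Remainder $5,486,800 by profit-interest units (total 50): Kowalski 1,316,832.00 → $1,316,800; Halvorsen 877,888.00 → $877,900; Dube 2,194,720.00 → $2,194,700; Nwosu 1,097,360.00 → $1,097,400.
Totals: Kowalski $242,100 + $1,316,800 = $1,558,900; Halvorsen $242,100 + $877,900 = $1,120,000; Dube $242,100 + $2,194,700 = $2,436,800; Nwosu $242,100 + $1,097,400 = $1,339,500.

Kowalski: $1,558,900 · Halvorsen: $1,120,000 · Dube: $2,436,800 · Nwosu: $1,339,500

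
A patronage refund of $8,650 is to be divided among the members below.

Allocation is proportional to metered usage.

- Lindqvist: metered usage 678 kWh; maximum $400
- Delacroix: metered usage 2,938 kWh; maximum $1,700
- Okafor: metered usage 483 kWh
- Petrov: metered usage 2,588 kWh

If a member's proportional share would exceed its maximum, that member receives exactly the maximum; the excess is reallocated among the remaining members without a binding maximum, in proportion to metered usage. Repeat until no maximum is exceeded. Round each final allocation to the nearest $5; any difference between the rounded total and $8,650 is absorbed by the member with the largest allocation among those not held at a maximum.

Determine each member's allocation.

Lindqvist: $400 · Delacroix: $1,700 · Okafor: $1,030 · Petrov: $5,520

Metered usage total: 6,687.
Pro-rata shares before constraints: Lindqvist 877.03; Delacroix 3,800.46; Okafor 624.79; Petrov 3,347.72.
Capped: Lindqvist ($400), Delacroix ($1,700); remaining pool $6,550 reallocated over remaining metered usage 3,071.
Remaining shares: Okafor 1,030.17 → $1,030; Petrov 5,519.83 → $5,520.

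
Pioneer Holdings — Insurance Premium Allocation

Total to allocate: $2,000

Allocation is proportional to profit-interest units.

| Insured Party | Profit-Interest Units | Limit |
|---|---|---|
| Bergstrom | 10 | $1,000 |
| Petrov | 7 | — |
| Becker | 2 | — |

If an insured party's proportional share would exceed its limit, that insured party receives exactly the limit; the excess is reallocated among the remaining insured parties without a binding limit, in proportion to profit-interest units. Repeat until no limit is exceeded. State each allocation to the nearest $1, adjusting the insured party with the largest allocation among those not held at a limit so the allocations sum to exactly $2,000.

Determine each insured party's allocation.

Total profit-interest units = 19.
Proportional shares (ignoring caps): Bergstrom 1,052.63; Petrov 736.84; Becker 210.53.
Capped: Bergstrom ($1,000); remaining pool $1,000 reallocated over remaining profit-interest units 9.
Redistributed shares: Petrov 777.78 → $778; Becker 222.22 → $222.

Bergstrom: $1,000 · Petrov: $778 · Becker: $222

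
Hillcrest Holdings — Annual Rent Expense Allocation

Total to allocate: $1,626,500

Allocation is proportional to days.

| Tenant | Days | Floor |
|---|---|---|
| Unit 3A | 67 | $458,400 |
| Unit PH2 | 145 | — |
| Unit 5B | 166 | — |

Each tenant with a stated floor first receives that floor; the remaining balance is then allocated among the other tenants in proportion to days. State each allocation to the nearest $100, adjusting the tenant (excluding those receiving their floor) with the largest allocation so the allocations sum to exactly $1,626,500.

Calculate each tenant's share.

Unit 3A: $458,400; Unit PH2: $544,600; Unit 5B: $623,500

Guaranteed amounts: Unit 3A $458,400. Remaining pool $1,168,100.
Remaining pool split over remaining days 311: Unit PH2 544,612.54 → $544,600; Unit 5B 623,487.46 → $623,500.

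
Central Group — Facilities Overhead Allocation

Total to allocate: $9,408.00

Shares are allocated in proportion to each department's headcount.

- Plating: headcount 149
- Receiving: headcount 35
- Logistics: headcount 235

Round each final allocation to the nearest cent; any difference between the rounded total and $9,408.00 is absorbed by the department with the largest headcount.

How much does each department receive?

Plating: $3,345.57 | Receiving: $785.87 | Logistics: $5,276.56

Combined headcount = 149 + 35 + 235 = 419.
Pro-rata amounts: Plating 3,345.5656; Receiving 785.8711; Logistics 5,276.5632.
Rounded to nearest cent: Plating $3,345.57; Receiving $785.87; Logistics $5,276.56. Sum = $9,408.00.
No rounding difference to absorb.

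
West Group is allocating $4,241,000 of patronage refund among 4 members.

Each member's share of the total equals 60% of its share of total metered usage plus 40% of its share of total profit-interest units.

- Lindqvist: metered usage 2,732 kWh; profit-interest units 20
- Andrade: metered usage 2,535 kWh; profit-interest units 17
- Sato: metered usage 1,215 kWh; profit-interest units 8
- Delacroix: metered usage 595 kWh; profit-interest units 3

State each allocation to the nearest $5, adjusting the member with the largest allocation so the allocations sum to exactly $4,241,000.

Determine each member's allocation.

Lindqvist: $1,689,145 | Andrade: $1,512,290 | Sato: $719,600 | Delacroix: $319,965

Metered usage total 7,077; profit-interest units total 48.
Blended shares (60% metered usage + 40% profit-interest units): Lindqvist 0.3983; Andrade 0.3566; Sato 0.1697; Delacroix 0.0754.
Proportional shares: Lindqvist 1,689,148.89; Andrade 1,512,290.74; Sato 719,597.68; Delacroix 319,962.69.
After rounding ($5): Lindqvist $1,689,150; Andrade $1,512,290; Sato $719,600; Delacroix $319,965. Sum = $4,241,005.
Difference $4,241,000 − $4,241,005 = −$5 applied to largest allocation (Lindqvist): Lindqvist becomes $1,689,145.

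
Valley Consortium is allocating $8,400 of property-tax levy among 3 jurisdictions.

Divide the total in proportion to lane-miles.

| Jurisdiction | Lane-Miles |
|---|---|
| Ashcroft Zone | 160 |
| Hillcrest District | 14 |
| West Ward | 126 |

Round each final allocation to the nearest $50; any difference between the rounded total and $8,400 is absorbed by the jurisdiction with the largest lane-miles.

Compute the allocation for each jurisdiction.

Combined lane-miles = 300.
Raw shares: Ashcroft Zone 160/300 × $8,400 = 4,480.00; Hillcrest District 14/300 × $8,400 = 392.00; West Ward 126/300 × $8,400 = 3,528.00.
After rounding ($50): Ashcroft Zone $4,500; Hillcrest District $400; West Ward $3,550. Sum = $8,450.
Difference $8,400 − $8,450 = −$50 applied to largest lane-miles (Ashcroft Zone): Ashcroft Zone becomes $4,450.

Ashcroft Zone: $4,450 · Hillcrest District: $400 · West Ward: $3,550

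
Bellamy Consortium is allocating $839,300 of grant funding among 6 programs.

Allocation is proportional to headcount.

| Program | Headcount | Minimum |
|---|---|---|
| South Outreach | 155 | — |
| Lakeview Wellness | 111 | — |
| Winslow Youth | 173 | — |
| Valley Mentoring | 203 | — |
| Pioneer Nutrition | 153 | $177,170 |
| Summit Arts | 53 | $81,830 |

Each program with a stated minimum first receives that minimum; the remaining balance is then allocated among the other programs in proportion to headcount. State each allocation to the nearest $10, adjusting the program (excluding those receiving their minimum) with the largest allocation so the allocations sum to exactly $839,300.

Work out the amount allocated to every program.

South Outreach: $140,100 | Lakeview Wellness: $100,330 | Winslow Youth: $156,370 | Valley Mentoring: $183,500 | Pioneer Nutrition: $177,170 | Summit Arts: $81,830

Guaranteed amounts: Pioneer Nutrition $177,170; Summit Arts $81,830. Remaining pool $580,300.
Remaining pool split over remaining headcount 642: South Outreach 140,103.58 → $140,100; Lakeview Wellness 100,332.24 → $100,330; Winslow Youth 156,373.68 → $156,370; Valley Mentoring 183,490.50 → $183,490.
Rounding difference +$10 applied to Valley Mentoring → $183,500.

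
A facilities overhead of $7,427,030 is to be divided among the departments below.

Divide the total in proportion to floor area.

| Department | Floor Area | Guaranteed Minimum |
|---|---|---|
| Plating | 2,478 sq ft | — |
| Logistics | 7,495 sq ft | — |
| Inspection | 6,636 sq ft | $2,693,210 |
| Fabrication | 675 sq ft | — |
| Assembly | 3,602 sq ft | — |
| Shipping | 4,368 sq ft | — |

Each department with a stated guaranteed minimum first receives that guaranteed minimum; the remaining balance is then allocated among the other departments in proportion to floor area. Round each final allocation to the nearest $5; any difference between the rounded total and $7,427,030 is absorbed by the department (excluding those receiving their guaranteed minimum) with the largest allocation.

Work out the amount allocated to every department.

Plating: $630,055 · Logistics: $1,905,685 · Inspection: $2,693,210 · Fabrication: $171,625 · Assembly: $915,845 · Shipping: $1,110,610

Guaranteed amounts: Inspection $2,693,210. Balance $4,733,820.
Balance split over remaining floor area 18,618: Plating 630,057.25 → $630,055; Logistics 1,905,681.65 → $1,905,680; Fabrication 171,625.77 → $171,625; Assembly 915,845.94 → $915,845; Shipping 1,110,609.40 → $1,110,610.
Rounding difference +$5 applied to Logistics → $1,905,685.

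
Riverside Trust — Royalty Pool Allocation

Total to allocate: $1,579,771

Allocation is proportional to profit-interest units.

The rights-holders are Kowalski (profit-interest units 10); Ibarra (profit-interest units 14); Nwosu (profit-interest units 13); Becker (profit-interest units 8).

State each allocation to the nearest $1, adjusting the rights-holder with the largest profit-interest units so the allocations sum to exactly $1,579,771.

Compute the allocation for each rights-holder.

Total profit-interest units = 45.
Proportional shares: Kowalski 10/45 × $1,579,771 = 351,060.22; Ibarra 14/45 × $1,579,771 = 491,484.31; Nwosu 13/45 × $1,579,771 = 456,378.29; Becker 8/45 × $1,579,771 = 280,848.18.
After rounding ($1): Kowalski $351,060; Ibarra $491,484; Nwosu $456,378; Becker $280,848. Sum = $1,579,770.
Difference $1,579,771 − $1,579,770 = +$1 applied to largest profit-interest units (Ibarra): Ibarra becomes $491,485.

Kowalski: $351,060; Ibarra: $491,485; Nwosu: $456,378; Becker: $280,848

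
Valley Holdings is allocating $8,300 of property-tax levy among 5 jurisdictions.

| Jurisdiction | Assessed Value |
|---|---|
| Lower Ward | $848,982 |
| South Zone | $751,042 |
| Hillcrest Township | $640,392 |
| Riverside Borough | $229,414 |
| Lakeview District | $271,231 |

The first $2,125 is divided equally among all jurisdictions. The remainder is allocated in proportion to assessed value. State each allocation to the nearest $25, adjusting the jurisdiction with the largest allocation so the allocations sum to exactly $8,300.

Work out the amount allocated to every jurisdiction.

Equal tier: $2,125 ÷ 5 = $425 apiece.
Remainder $6,175 by assessed value (total 2,741,061): Lower Ward 1,912.57 → $1,925; South Zone 1,691.93 → $1,700; Hillcrest Township 1,442.66 → $1,450; Riverside Borough 516.82 → $525; Lakeview District 611.02 → $600.
Rounding difference −$25 on remainder applied to Lower Ward.
Totals: Lower Ward $425 + $1,900 = $2,325; South Zone $425 + $1,700 = $2,125; Hillcrest Township $425 + $1,450 = $1,875; Riverside Borough $425 + $525 = $950; Lakeview District $425 + $600 = $1,025.

Lower Ward: $2,325 | South Zone: $2,125 | Hillcrest Township: $1,875 | Riverside Borough: $950 | Lakeview District: $1,025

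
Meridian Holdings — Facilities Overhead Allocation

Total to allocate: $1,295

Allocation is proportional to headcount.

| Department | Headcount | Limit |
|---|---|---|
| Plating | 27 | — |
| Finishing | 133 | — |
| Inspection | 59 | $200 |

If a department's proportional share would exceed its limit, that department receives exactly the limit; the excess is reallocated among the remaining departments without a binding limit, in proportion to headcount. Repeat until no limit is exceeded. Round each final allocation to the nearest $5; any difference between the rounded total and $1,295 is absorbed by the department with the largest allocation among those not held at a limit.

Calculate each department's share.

Total headcount = 219.
Proportional shares (ignoring caps): Plating 159.66; Finishing 786.46; Inspection 348.88.
Cap binds for Inspection ($200); residual $1,095 reallocated over remaining headcount 160.
Shares after redistribution: Plating 184.78 → $185; Finishing 910.22 → $910.

Plating: $185; Finishing: $910; Inspection: $200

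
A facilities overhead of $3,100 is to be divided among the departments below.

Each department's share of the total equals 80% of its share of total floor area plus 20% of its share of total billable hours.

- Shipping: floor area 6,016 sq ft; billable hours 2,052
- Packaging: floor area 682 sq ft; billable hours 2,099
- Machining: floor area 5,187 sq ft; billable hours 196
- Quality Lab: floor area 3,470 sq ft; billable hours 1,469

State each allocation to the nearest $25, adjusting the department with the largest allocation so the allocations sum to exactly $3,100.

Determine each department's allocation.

Shipping: $1,200 · Packaging: $325 · Machining: $850 · Quality Lab: $725

Totals — floor area 15,355, billable hours 5,816.
Blended shares (80% floor area + 20% billable hours): Shipping 0.3840; Packaging 0.1077; Machining 0.2770; Quality Lab 0.2313.
Raw shares: Shipping 1,190.40; Packaging 333.91; Machining 858.65; Quality Lab 717.04.
At nearest $25: Shipping $1,200; Packaging $325; Machining $850; Quality Lab $725. Sum = $3,100.
Sum already equals the total — no adjustment.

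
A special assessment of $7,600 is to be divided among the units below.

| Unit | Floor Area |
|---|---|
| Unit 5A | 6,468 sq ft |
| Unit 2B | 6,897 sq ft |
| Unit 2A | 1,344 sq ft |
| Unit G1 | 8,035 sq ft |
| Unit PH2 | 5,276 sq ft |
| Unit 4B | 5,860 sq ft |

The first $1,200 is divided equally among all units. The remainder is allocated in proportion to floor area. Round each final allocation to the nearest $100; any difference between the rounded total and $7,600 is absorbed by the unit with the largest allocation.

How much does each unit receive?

First tranche $1,200 split equally: $200 each.
Remainder $6,400 by floor area (total 33,880): Unit 5A 1,221.82 → $1,200; Unit 2B 1,302.86 → $1,300; Unit 2A 253.88 → $300; Unit G1 1,517.83 → $1,500; Unit PH2 996.65 → $1,000; Unit 4B 1,106.97 → $1,100.
Totals: Unit 5A $200 + $1,200 = $1,400; Unit 2B $200 + $1,300 = $1,500; Unit 2A $200 + $300 = $500; Unit G1 $200 + $1,500 = $1,700; Unit PH2 $200 + $1,000 = $1,200; Unit 4B $200 + $1,100 = $1,300.

Unit 5A: $1,400 · Unit 2B: $1,500 · Unit 2A: $500 · Unit G1: $1,700 · Unit PH2: $1,200 · Unit 4B: $1,300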